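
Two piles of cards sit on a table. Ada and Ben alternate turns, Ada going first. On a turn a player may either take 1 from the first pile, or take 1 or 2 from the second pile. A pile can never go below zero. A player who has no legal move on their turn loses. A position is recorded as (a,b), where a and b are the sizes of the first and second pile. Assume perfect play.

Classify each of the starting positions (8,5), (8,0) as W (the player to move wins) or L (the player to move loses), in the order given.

Use the standard recursion: the mover loses at a terminal position; elsewhere, the mover wins exactly when some move hands the opponent an L position.
No move ever increases a pile, so every position that can arise here has a ≤ 8 and b ≤ 5; it is enough to label the cells with 0 ≤ a ≤ 8 and 0 ≤ b ≤ 5.
Every move lowers a or b (never raises either), so fill the grid row by row in increasing a, and left to right within a row: each cell's successors are then already labelled.
      b=0  b=1  b=2  b=3  b=4  b=5
a=0:    L    W    W    L    W    W
a=1:    W    L    W    W    L    W
a=2:    L    W    W    L    W    W
a=3:    W    L    W    W    L    W
a=4:    L    W    W    L    W    W
a=5:    W    L    W    W    L    W
a=6:    L    W    W    L    W    W
a=7:    W    L    W    W    L    W
a=8:    L    W    W    L    W    W
Cells with no legal move (terminal, hence L): (0,0).
The remaining L cells, each justified by listing all of its moves:
(0,3): L (options (0,2)(W), (0,1)(W) are all W)
(1,1): L (options (0,1)(W), (1,0)(W) are all W)
(1,4): L (options (0,4)(W), (1,3)(W), (1,2)(W) are all W)
(2,0): L (sole option (1,0)(W) is W)
(2,3): L (options (1,3)(W), (2,2)(W), (2,1)(W) are all W)
(3,1): L (options (2,1)(W), (3,0)(W) are all W)
(3,4): L (options (2,4)(W), (3,3)(W), (3,2)(W) are all W)
(4,0): L (sole option (3,0)(W) is W)
(4,3): L (options (3,3)(W), (4,2)(W), (4,1)(W) are all W)
(5,1): L (options (4,1)(W), (5,0)(W) are all W)
(5,4): L (options (4,4)(W), (5,3)(W), (5,2)(W) are all W)
(6,0): L (sole option (5,0)(W) is W)
(6,3): L (options (5,3)(W), (6,2)(W), (6,1)(W) are all W)
(7,1): L (options (6,1)(W), (7,0)(W) are all W)
(7,4): L (options (6,4)(W), (7,3)(W), (7,2)(W) are all W)
(8,0): L (sole option (7,0)(W) is W)
(8,3): L (options (7,3)(W), (8,2)(W), (8,1)(W) are all W)
Every other cell has at least one move into one of the L cells above, so it is W.
(8,5): the move to (8,3) reaches an L cell, so W
(8,0): one of the L cells justified above, so L

(8,5): W, (8,0): L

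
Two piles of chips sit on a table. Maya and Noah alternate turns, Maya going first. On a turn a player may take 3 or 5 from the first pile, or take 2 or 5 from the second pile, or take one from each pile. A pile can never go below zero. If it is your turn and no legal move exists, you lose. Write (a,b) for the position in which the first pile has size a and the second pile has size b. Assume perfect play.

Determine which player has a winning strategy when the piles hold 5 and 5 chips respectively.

Use the standard recursion: the mover loses at a terminal position; elsewhere, the mover wins exactly when some move hands the opponent an L position.
No move ever increases a pile, so every position that can arise here has a ≤ 5 and b ≤ 5; it is enough to label the cells with 0 ≤ a ≤ 5 and 0 ≤ b ≤ 5.
Every move lowers a or b (never raises either), so fill the grid row by row in increasing a, and left to right within a row: each cell's successors are then already labelled.
      b=0  b=1  b=2  b=3  b=4  b=5
a=0:    L    L    W    W    L    W
a=1:    L    W    W    L    L    W
a=2:    L    W    W    L    W    W
a=3:    W    W    L    L    W    W
a=4:    W    L    L    W    W    L
a=5:    W    W    W    W    W    L
Cells with no legal move (terminal, hence L): (0,0), (0,1), (1,0), (2,0).
The remaining L cells, each justified by listing all of its moves:
(0,4): →(0,2)(W) only, which is W, so L
(1,3): →(1,1)(W), (0,2)(W) — all W, so L
(1,4): →(1,2)(W), (0,3)(W) — all W, so L
(2,3): →(2,1)(W), (1,2)(W) — all W, so L
(3,2): →(0,2)(W), (3,0)(W), (2,1)(W) — all W, so L
(3,3): →(0,3)(W), (3,1)(W), (2,2)(W) — all W, so L
(4,1): →(1,1)(W), (3,0)(W) — all W, so L
(4,2): →(1,2)(W), (4,0)(W), (3,1)(W) — all W, so L
(4,5): →(1,5)(W), (4,3)(W), (4,0)(W), (3,4)(W) — all W, so L
(5,5): →(2,5)(W), (0,5)(W), (5,3)(W), (5,0)(W), (4,4)(W) — all W, so L
Every other cell has at least one move into one of the L cells above, so it is W.
Every move from (5,5) reaches a W position, so the mover loses.

Noah wins.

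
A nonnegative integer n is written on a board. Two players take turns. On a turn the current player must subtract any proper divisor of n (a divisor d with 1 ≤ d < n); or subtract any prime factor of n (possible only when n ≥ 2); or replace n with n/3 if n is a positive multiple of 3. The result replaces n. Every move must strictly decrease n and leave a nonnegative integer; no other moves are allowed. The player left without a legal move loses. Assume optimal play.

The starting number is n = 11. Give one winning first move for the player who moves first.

Move to 0.

Work bottom-up. With no move the player to move loses. Otherwise the position is W if at least one move leads to an L position for the opponent, and L if every move leads to a W.
n=0: no move → L
n=1: no move → L
n=2: reaches L-position 0 → W
n=3: reaches L-position 0 → W
n=4: only reaches 2(W), 3(W), all W → L
n=5: reaches L-position 0 → W
n=6: reaches L-position 4 → W
n=7: reaches L-position 0 → W
n=8: reaches L-position 4 → W
n=9: only reaches 3(W), 6(W), 8(W), all W → L
n=10: reaches L-position 9 → W
n=11: reaches L-position 0 → W
From 11, the L positions reachable in one move are: 0.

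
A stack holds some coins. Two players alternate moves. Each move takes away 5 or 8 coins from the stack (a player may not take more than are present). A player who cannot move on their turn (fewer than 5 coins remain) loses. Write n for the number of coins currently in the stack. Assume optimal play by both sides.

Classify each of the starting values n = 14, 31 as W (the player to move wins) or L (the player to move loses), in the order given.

Classify positions by backward induction: terminal positions (no move available) are L. From any other position, the mover wins iff some move reaches an L.
n=0: no move → L
n=1: no move → L
n=2: no move → L
n=3: no move → L
n=4: no move → L
n=5: W (go to 0, an L position)
n=6: W (go to 1, an L position)
n=7: W (go to 2, an L position)
n=8: W (go to 3, an L position)
n=9: W (go to 4, an L position)
n=10: W (go to 2, an L position)
n=11: W (go to 3, an L position)
n=12: W (go to 4, an L position)
n=13: L (options 8(W), 5(W) are all W)
n=14: L (options 9(W), 6(W) are all W)
n=15: L (options 10(W), 7(W) are all W)
n=16: L (options 11(W), 8(W) are all W)
n=17: L (options 12(W), 9(W) are all W)
n=18: W (go to 13, an L position)
n=19: W (go to 14, an L position)
n=20: W (go to 15, an L position)
n=21: W (go to 16, an L position)
n=22: W (go to 17, an L position)
n=23: W (go to 15, an L position)
n=24: W (go to 16, an L position)
n=25: W (go to 17, an L position)
n=26: L (options 21(W), 18(W) are all W)
n=27: L (options 22(W), 19(W) are all W)
n=28: L (options 23(W), 20(W) are all W)
n=29: L (options 24(W), 21(W) are all W)
n=30: L (options 25(W), 22(W) are all W)
n=31: W (go to 26, an L position)

14: L, 31: W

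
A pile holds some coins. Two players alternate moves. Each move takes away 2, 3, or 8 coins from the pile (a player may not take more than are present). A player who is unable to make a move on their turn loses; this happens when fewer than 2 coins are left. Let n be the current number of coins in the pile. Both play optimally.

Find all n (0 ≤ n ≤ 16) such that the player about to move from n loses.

0, 1, 5, 6, 10, 11, 15, 16

Build the W/L table. Terminal = L. A non-terminal position is W if it has a move to some L; otherwise it is L.
n=0: no move → L
n=1: no move → L
n=2: can move to 0, which is L ⇒ W
n=3: can move to 1, which is L ⇒ W
n=4: can move to 1, which is L ⇒ W
n=5: moves to 3(W), 2(W); every one is W ⇒ L
n=6: moves to 4(W), 3(W); every one is W ⇒ L
n=7: can move to 5, which is L ⇒ W
n=8: can move to 6, which is L ⇒ W
n=9: can move to 6, which is L ⇒ W
n=10: moves to 8(W), 7(W), 2(W); every one is W ⇒ L
n=11: moves to 9(W), 8(W), 3(W); every one is W ⇒ L
n=12: can move to 10, which is L ⇒ W
n=13: can move to 11, which is L ⇒ W
n=14: can move to 11, which is L ⇒ W
n=15: moves to 13(W), 12(W), 7(W); every one is W ⇒ L
n=16: moves to 14(W), 13(W), 8(W); every one is W ⇒ L
The losing starting values of n are exactly the entries labelled L in this table (8 of them).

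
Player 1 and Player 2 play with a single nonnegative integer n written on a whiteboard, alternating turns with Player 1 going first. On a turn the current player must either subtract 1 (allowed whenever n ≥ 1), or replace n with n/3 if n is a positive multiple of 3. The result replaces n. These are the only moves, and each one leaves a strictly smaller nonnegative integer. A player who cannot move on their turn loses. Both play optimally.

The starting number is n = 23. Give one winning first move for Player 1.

Move to 22.

Classify positions by backward induction: terminal positions (no move available) are L. From any other position, the mover wins iff some move reaches an L.
n=0: no move → L
n=1: →0(L), so W
n=2: →1(W) only, which is W, so L
n=3: →2(L), so W
n=4: →3(W) only, which is W, so L
n=5: →4(L), so W
n=6: →2(L), so W
n=7: →6(W) only, which is W, so L
n=8: →7(L), so W
n=9: →3(W), 8(W) — all W, so L
n=10: →9(L), so W
n=11: →10(W) only, which is W, so L
n=12: →4(L), so W
n=13: →12(W) only, which is W, so L
n=14: →13(L), so W
n=15: →5(W), 14(W) — all W, so L
n=16: →15(L), so W
n=17: →16(W) only, which is W, so L
n=18: →17(L), so W
n=19: →18(W) only, which is W, so L
n=20: →19(L), so W
n=21: →7(L), so W
n=22: →21(W) only, which is W, so L
n=23: →22(L), so W
From 23, the L positions reachable in one move are: 22.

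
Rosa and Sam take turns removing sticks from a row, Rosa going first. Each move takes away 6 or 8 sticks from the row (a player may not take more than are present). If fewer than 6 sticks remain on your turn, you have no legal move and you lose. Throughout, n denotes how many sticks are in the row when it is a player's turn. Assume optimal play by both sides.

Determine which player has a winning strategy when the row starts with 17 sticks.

Sam wins.

Use the standard recursion: the mover loses at a terminal position; elsewhere, the mover wins exactly when some move hands the opponent an L position.
n=0: no move → L
n=1: no move → L
n=2: no move → L
n=3: no move → L
n=4: no move → L
n=5: no move → L
n=6: W (go to 0, an L position)
n=7: W (go to 1, an L position)
n=8: W (go to 2, an L position)
n=9: W (go to 3, an L position)
n=10: W (go to 4, an L position)
n=11: W (go to 5, an L position)
n=12: W (go to 4, an L position)
n=13: W (go to 5, an L position)
n=14: L (options 8(W), 6(W) are all W)
n=15: L (options 9(W), 7(W) are all W)
n=16: L (options 10(W), 8(W) are all W)
n=17: L (options 11(W), 9(W) are all W)
The starting position 17 is L: whatever Rosa does, the opponent receives a W position.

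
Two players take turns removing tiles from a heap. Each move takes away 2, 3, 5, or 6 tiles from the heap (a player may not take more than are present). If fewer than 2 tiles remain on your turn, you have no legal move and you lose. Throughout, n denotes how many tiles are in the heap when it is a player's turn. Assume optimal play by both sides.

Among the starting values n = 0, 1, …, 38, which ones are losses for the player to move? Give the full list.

Positions with no move are L. A position that does have a move is losing for the player to move precisely when every available move leads to a winning position for the opponent. Fill in the labels:
n=0: no move → L
n=1: no move → L
n=2: reaches L-position 0 → W
n=3: reaches L-position 1 → W
n=4: reaches L-position 1 → W
n=5: reaches L-position 0 → W
n=6: reaches L-position 1 → W
n=7: reaches L-position 1 → W
n=8: only reaches 6(W), 5(W), 3(W), 2(W), all W → L
n=9: only reaches 7(W), 6(W), 4(W), 3(W), all W → L
n=10: reaches L-position 8 → W
n=11: reaches L-position 9 → W
n=12: reaches L-position 9 → W
n=13: reaches L-position 8 → W
n=14: reaches L-position 9 → W
n=15: reaches L-position 9 → W
n=16: only reaches 14(W), 13(W), 11(W), 10(W), all W → L
n=17: only reaches 15(W), 14(W), 12(W), 11(W), all W → L
n=18: reaches L-position 16 → W
n=19: reaches L-position 17 → W
n=20: reaches L-position 17 → W
n=21: reaches L-position 16 → W
n=22: reaches L-position 17 → W
n=23: reaches L-position 17 → W
n=24: only reaches 22(W), 21(W), 19(W), 18(W), all W → L
n=25: only reaches 23(W), 22(W), 20(W), 19(W), all W → L
n=26: reaches L-position 24 → W
n=27: reaches L-position 25 → W
n=28: reaches L-position 25 → W
n=29: reaches L-position 24 → W
n=30: reaches L-position 25 → W
n=31: reaches L-position 25 → W
n=32: only reaches 30(W), 29(W), 27(W), 26(W), all W → L
n=33: only reaches 31(W), 30(W), 28(W), 27(W), all W → L
n=34: reaches L-position 32 → W
n=35: reaches L-position 33 → W
n=36: reaches L-position 33 → W
n=37: reaches L-position 32 → W
n=38: reaches L-position 33 → W
The losing starting values of n are exactly the entries labelled L in this table (10 of them).

0, 1, 8, 9, 16, 17, 24, 25, 32, 33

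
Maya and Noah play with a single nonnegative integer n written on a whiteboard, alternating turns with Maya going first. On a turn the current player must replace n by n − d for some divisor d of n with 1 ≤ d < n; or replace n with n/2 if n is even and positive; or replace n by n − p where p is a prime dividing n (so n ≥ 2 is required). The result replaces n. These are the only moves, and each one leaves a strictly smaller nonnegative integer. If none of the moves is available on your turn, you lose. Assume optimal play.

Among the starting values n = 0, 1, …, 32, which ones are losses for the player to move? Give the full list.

0, 1, 4, 9, 14, 20, 26, 32

Build the W/L table. Terminal = L. A non-terminal position is W if it has a move to some L; otherwise it is L.
n=0: no move → L
n=1: no move → L
n=2: reaches L-position 0 → W
n=3: reaches L-position 0 → W
n=4: only reaches 2(W), 3(W), all W → L
n=5: reaches L-position 0 → W
n=6: reaches L-position 4 → W
n=7: reaches L-position 0 → W
n=8: reaches L-position 4 → W
n=9: only reaches 6(W), 8(W), all W → L
n=10: reaches L-position 9 → W
n=11: reaches L-position 0 → W
n=12: reaches L-position 9 → W
n=13: reaches L-position 0 → W
n=14: only reaches 7(W), 12(W), 13(W), all W → L
n=15: reaches L-position 14 → W
n=16: reaches L-position 14 → W
n=17: reaches L-position 0 → W
n=18: reaches L-position 9 → W
n=19: reaches L-position 0 → W
n=20: only reaches 10(W), 15(W), 16(W), 18(W), 19(W), all W → L
n=21: reaches L-position 14 → W
n=22: reaches L-position 20 → W
n=23: reaches L-position 0 → W
n=24: reaches L-position 20 → W
n=25: reaches L-position 20 → W
n=26: only reaches 13(W), 24(W), 25(W), all W → L
n=27: reaches L-position 26 → W
n=28: reaches L-position 14 → W
n=29: reaches L-position 0 → W
n=30: reaches L-position 20 → W
n=31: reaches L-position 0 → W
n=32: only reaches 16(W), 24(W), 28(W), 30(W), 31(W), all W → L
Reading off the rows marked L gives the requested list; there are 8 such values of n.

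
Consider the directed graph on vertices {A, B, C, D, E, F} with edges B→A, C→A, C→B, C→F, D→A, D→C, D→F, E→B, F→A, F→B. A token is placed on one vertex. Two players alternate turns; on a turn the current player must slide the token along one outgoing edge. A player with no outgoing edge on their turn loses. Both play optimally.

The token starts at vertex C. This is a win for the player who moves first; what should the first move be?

Move to A.

Label each position W (a win for the player to move) or L (a loss). A position with no legal move is L; any other position is W exactly when some move reaches an L, and L when every move reaches a W.
Every edge goes from a vertex to one that appears earlier in the order A, B, F, C, E, D, so processing vertices in that order labels each vertex after all of its successors.
A: no outgoing edge → L
B: →A(L), so W
F: →A(L), so W
C: →A(L), so W
E: →B(W) only, which is W, so L
D: →A(L), so W
From C, the L positions reachable in one move are: A.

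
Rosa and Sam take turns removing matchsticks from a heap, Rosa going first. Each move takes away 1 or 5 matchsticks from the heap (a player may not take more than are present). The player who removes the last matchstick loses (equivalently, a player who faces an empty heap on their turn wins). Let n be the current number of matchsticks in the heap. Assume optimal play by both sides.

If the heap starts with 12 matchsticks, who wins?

Work bottom-up. With no move the player to move wins. Otherwise the position is W if at least one move leads to an L position for the opponent, and L if every move leads to a W.
n=0: no move; the opponent has just taken the last matchstick and therefore loses → W
n=1: the only move is to 0(W), a W ⇒ L
n=2: can move to 1, which is L ⇒ W
n=3: the only move is to 2(W), a W ⇒ L
n=4: can move to 3, which is L ⇒ W
n=5: moves to 4(W), 0(W); every one is W ⇒ L
n=6: can move to 5, which is L ⇒ W
n=7: moves to 6(W), 2(W); every one is W ⇒ L
n=8: can move to 7, which is L ⇒ W
n=9: moves to 8(W), 4(W); every one is W ⇒ L
n=10: can move to 9, which is L ⇒ W
n=11: moves to 10(W), 6(W); every one is W ⇒ L
n=12: can move to 11, which is L ⇒ W
From 12 Rosa can remove 1, leaving 11, reaching an L position.

Rosa wins.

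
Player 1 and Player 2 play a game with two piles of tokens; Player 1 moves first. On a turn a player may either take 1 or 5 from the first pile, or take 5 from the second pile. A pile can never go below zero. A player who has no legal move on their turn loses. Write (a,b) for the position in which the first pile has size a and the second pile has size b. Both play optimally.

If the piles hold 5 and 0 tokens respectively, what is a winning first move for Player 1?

Build the W/L table. Terminal = L. A non-terminal position is W if it has a move to some L; otherwise it is L.
No move ever increases a pile, so every position that can arise here has a ≤ 5 and b ≤ 0; it is enough to label the cells with 0 ≤ a ≤ 5 and 0 ≤ b ≤ 0.
Every move lowers a or b (never raises either), so fill the grid row by row in increasing a, and left to right within a row: each cell's successors are then already labelled.
      b=0
a=0:    L
a=1:    W
a=2:    L
a=3:    W
a=4:    L
a=5:    W
Cells with no legal move (terminal, hence L): (0,0).
The remaining L cells, each justified by listing all of its moves:
(2,0): L (sole option (1,0)(W) is W)
(4,0): L (sole option (3,0)(W) is W)
Every other cell has at least one move into one of the L cells above, so it is W.
From (5,0), the L positions reachable in one move are: (4,0), (0,0). Any move reaching one of these is winning.

Move to (4,0).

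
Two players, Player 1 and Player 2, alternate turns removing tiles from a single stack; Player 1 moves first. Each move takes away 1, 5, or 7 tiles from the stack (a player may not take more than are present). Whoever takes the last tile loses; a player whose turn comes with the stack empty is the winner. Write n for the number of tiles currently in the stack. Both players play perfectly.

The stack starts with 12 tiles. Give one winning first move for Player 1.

Remove 1, leaving 11.

Classify positions by backward induction: terminal positions (no move available) are W. From any other position, the mover wins iff some move reaches an L.
n=0: no move; the opponent has just taken the last tile and therefore loses → W
n=1: the only move is to 0(W), a W ⇒ L
n=2: can move to 1, which is L ⇒ W
n=3: the only move is to 2(W), a W ⇒ L
n=4: can move to 3, which is L ⇒ W
n=5: moves to 4(W), 0(W); every one is W ⇒ L
n=6: can move to 5, which is L ⇒ W
n=7: moves to 6(W), 2(W), 0(W); every one is W ⇒ L
n=8: can move to 7, which is L ⇒ W
n=9: moves to 8(W), 4(W), 2(W); every one is W ⇒ L
n=10: can move to 9, which is L ⇒ W
n=11: moves to 10(W), 6(W), 4(W); every one is W ⇒ L
n=12: can move to 11, which is L ⇒ W
From 12, the L positions reachable in one move are: 11, 7, 5. Any move reaching one of these is winning.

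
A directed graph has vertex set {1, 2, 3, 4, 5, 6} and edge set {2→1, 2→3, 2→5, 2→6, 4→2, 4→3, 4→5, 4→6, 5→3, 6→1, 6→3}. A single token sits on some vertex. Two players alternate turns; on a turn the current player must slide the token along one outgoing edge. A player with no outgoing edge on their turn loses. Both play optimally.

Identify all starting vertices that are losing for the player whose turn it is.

1, 3

Use the standard recursion: the mover loses at a terminal position; elsewhere, the mover wins exactly when some move hands the opponent an L position.
Every edge goes from a vertex to one that appears earlier in the order 3, 1, 6, 5, 2, 4, so processing vertices in that order labels each vertex after all of its successors.
3: no outgoing edge → L
1: no outgoing edge → L
6: reaches L-position 1 → W
5: reaches L-position 3 → W
2: reaches L-position 1 → W
4: reaches L-position 3 → W
Reading off the rows marked L gives the requested list; there are 2 such vertices.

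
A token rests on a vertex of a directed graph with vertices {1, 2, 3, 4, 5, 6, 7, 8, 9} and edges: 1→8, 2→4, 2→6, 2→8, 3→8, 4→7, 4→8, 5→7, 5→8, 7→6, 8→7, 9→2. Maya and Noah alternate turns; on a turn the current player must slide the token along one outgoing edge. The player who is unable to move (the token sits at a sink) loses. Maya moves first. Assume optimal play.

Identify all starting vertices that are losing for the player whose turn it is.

6, 8, 9

Label each position W (a win for the player to move) or L (a loss). A position with no legal move is L; any other position is W exactly when some move reaches an L, and L when every move reaches a W.
Every edge goes from a vertex to one that appears earlier in the order 6, 7, 8, 4, 2, 1, 3, 5, 9, so processing vertices in that order labels each vertex after all of its successors.
6: no outgoing edge → L
7: W (go to 6, an L position)
8: L (sole option 7(W) is W)
4: W (go to 8, an L position)
2: W (go to 8, an L position)
1: W (go to 8, an L position)
3: W (go to 8, an L position)
5: W (go to 8, an L position)
9: L (sole option 2(W) is W)
The losing starting vertices are exactly the entries labelled L in this table (3 of them).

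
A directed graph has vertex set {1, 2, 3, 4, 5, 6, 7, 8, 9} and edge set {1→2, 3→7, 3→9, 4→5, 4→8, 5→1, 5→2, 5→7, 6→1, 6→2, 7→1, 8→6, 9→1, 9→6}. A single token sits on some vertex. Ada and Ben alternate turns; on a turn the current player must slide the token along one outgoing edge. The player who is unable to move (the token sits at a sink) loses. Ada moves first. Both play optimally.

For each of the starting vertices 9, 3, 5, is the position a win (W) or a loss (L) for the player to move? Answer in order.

9: L, 3: W, 5: W

Positions with no move are L. A position that does have a move is losing for the player to move precisely when every available move leads to a winning position for the opponent. Fill in the labels:
Every edge goes from a vertex to one that appears earlier in the order 2, 1, 6, 9, 8, 7, 5, 4, 3, so processing vertices in that order labels each vertex after all of its successors.
2: no outgoing edge → L
1: reaches L-position 2 → W
6: reaches L-position 2 → W
9: only reaches 6(W), 1(W), all W → L
8: only reaches 6(W), which is W → L
7: only reaches 1(W), which is W → L
5: reaches L-position 7 → W
4: reaches L-position 8 → W
3: reaches L-position 7 → W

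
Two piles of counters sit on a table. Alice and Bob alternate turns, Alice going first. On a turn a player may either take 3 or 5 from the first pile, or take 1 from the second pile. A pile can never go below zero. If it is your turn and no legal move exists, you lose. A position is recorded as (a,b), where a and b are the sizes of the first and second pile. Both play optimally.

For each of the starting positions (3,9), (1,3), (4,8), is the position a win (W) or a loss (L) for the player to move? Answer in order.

Classify positions by backward induction: terminal positions (no move available) are L. From any other position, the mover wins iff some move reaches an L.
No move ever increases a pile, so every position that can arise here has a ≤ 4 and b ≤ 9; it is enough to label the cells with 0 ≤ a ≤ 4 and 0 ≤ b ≤ 9.
Every move lowers a or b (never raises either), so fill the grid row by row in increasing a, and left to right within a row: each cell's successors are then already labelled.
      b=0  b=1  b=2  b=3  b=4  b=5  b=6  b=7  b=8  b=9
a=0:    L    W    L    W    L    W    L    W    L    W
a=1:    L    W    L    W    L    W    L    W    L    W
a=2:    L    W    L    W    L    W    L    W    L    W
a=3:    W    L    W    L    W    L    W    L    W    L
a=4:    W    L    W    L    W    L    W    L    W    L
Cells with no legal move (terminal, hence L): (0,0), (1,0), (2,0).
The remaining L cells, each justified by listing all of its moves:
(0,2): only reaches (0,1)(W), which is W → L
(0,4): only reaches (0,3)(W), which is W → L
(0,6): only reaches (0,5)(W), which is W → L
(0,8): only reaches (0,7)(W), which is W → L
(1,2): only reaches (1,1)(W), which is W → L
(1,4): only reaches (1,3)(W), which is W → L
(1,6): only reaches (1,5)(W), which is W → L
(1,8): only reaches (1,7)(W), which is W → L
(2,2): only reaches (2,1)(W), which is W → L
(2,4): only reaches (2,3)(W), which is W → L
(2,6): only reaches (2,5)(W), which is W → L
(2,8): only reaches (2,7)(W), which is W → L
(3,1): only reaches (0,1)(W), (3,0)(W), all W → L
(3,3): only reaches (0,3)(W), (3,2)(W), all W → L
(3,5): only reaches (0,5)(W), (3,4)(W), all W → L
(3,7): only reaches (0,7)(W), (3,6)(W), all W → L
(3,9): only reaches (0,9)(W), (3,8)(W), all W → L
(4,1): only reaches (1,1)(W), (4,0)(W), all W → L
(4,3): only reaches (1,3)(W), (4,2)(W), all W → L
(4,5): only reaches (1,5)(W), (4,4)(W), all W → L
(4,7): only reaches (1,7)(W), (4,6)(W), all W → L
(4,9): only reaches (1,9)(W), (4,8)(W), all W → L
Every other cell has at least one move into one of the L cells above, so it is W.
(3,9): one of the L cells justified above, so L
(1,3): the move to (1,2) reaches an L cell, so W
(4,8): the move to (1,8) reaches an L cell, so W

(3,9): L, (1,3): W, (4,8): W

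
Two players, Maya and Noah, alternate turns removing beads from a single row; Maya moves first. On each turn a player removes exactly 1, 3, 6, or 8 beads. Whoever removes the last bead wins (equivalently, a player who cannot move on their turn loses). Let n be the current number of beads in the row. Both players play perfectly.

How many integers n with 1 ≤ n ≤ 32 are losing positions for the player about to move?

Work bottom-up. With no move the player to move loses. Otherwise the position is W if at least one move leads to an L position for the opponent, and L if every move leads to a W.
n=0: no move → L
n=1: reaches L-position 0 → W
n=2: only reaches 1(W), which is W → L
n=3: reaches L-position 2 → W
n=4: only reaches 3(W), 1(W), all W → L
n=5: reaches L-position 4 → W
n=6: reaches L-position 0 → W
n=7: reaches L-position 4 → W
n=8: reaches L-position 2 → W
n=9: only reaches 8(W), 6(W), 3(W), 1(W), all W → L
n=10: reaches L-position 9 → W
n=11: only reaches 10(W), 8(W), 5(W), 3(W), all W → L
n=12: reaches L-position 11 → W
n=13: only reaches 12(W), 10(W), 7(W), 5(W), all W → L
n=14: reaches L-position 13 → W
n=15: reaches L-position 9 → W
n=16: reaches L-position 13 → W
n=17: reaches L-position 11 → W
n=18: only reaches 17(W), 15(W), 12(W), 10(W), all W → L
n=19: reaches L-position 18 → W
n=20: only reaches 19(W), 17(W), 14(W), 12(W), all W → L
n=21: reaches L-position 20 → W
n=22: only reaches 21(W), 19(W), 16(W), 14(W), all W → L
n=23: reaches L-position 22 → W
n=24: reaches L-position 18 → W
n=25: reaches L-position 22 → W
n=26: reaches L-position 20 → W
n=27: only reaches 26(W), 24(W), 21(W), 19(W), all W → L
n=28: reaches L-position 27 → W
n=29: only reaches 28(W), 26(W), 23(W), 21(W), all W → L
n=30: reaches L-position 29 → W
n=31: only reaches 30(W), 28(W), 25(W), 23(W), all W → L
n=32: reaches L-position 31 → W
L entries with 1 ≤ n ≤ 32 (n=0 is outside the asked range and is not counted): n = 2, 4, 9, 11, 13, 18, 20, 22, 27, 29, 31; that makes 11.

11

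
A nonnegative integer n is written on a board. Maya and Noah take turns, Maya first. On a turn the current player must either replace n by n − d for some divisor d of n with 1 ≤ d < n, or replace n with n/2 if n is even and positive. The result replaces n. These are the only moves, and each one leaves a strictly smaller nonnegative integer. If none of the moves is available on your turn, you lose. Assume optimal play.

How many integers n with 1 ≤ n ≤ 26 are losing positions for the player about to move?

Positions with no move are L. A position that does have a move is losing for the player to move precisely when every available move leads to a winning position for the opponent. Fill in the labels:
n=0: no move → L
n=1: no move → L
n=2: reaches L-position 1 → W
n=3: only reaches 2(W), which is W → L
n=4: reaches L-position 3 → W
n=5: only reaches 4(W), which is W → L
n=6: reaches L-position 3 → W
n=7: only reaches 6(W), which is W → L
n=8: reaches L-position 7 → W
n=9: only reaches 6(W), 8(W), all W → L
n=10: reaches L-position 5 → W
n=11: only reaches 10(W), which is W → L
n=12: reaches L-position 9 → W
n=13: only reaches 12(W), which is W → L
n=14: reaches L-position 7 → W
n=15: only reaches 10(W), 12(W), 14(W), all W → L
n=16: reaches L-position 15 → W
n=17: only reaches 16(W), which is W → L
n=18: reaches L-position 9 → W
n=19: only reaches 18(W), which is W → L
n=20: reaches L-position 15 → W
n=21: only reaches 14(W), 18(W), 20(W), all W → L
n=22: reaches L-position 11 → W
n=23: only reaches 22(W), which is W → L
n=24: reaches L-position 21 → W
n=25: only reaches 20(W), 24(W), all W → L
n=26: reaches L-position 13 → W
L entries with 1 ≤ n ≤ 26 (n=0 is outside the asked range and is not counted): n = 1, 3, 5, 7, 9, 11, 13, 15, 17, 19, 21, 23, 25; that makes 13.

13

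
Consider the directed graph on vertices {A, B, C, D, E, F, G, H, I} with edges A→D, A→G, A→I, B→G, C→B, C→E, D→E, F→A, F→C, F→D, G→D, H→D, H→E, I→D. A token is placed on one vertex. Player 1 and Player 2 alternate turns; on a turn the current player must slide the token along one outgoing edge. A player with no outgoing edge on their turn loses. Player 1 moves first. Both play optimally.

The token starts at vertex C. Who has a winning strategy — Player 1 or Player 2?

Classify positions by backward induction: terminal positions (no move available) are L. From any other position, the mover wins iff some move reaches an L.
Every edge goes from a vertex to one that appears earlier in the order E, D, H, G, I, B, C, A, F, so processing vertices in that order labels each vertex after all of its successors.
E: no outgoing edge → L
D: reaches L-position E → W
H: reaches L-position E → W
G: only reaches D(W), which is W → L
I: only reaches D(W), which is W → L
B: reaches L-position G → W
C: reaches L-position E → W
A: reaches L-position I → W
F: only reaches A(W), C(W), D(W), all W → L
The starting position C is W: Player 1 should move to E, handing over an L position.

Player 1 wins.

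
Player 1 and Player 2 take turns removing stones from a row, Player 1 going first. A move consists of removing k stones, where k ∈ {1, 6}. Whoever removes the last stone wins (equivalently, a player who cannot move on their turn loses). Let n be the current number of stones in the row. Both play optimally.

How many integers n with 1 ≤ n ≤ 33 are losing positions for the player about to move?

Build the W/L table. Terminal = L. A non-terminal position is W if it has a move to some L; otherwise it is L.
n=0: no move → L
n=1: reaches L-position 0 → W
n=2: only reaches 1(W), which is W → L
n=3: reaches L-position 2 → W
n=4: only reaches 3(W), which is W → L
n=5: reaches L-position 4 → W
n=6: reaches L-position 0 → W
n=7: only reaches 6(W), 1(W), all W → L
n=8: reaches L-position 7 → W
n=9: only reaches 8(W), 3(W), all W → L
n=10: reaches L-position 9 → W
n=11: only reaches 10(W), 5(W), all W → L
n=12: reaches L-position 11 → W
n=13: reaches L-position 7 → W
n=14: only reaches 13(W), 8(W), all W → L
n=15: reaches L-position 14 → W
n=16: only reaches 15(W), 10(W), all W → L
n=17: reaches L-position 16 → W
n=18: only reaches 17(W), 12(W), all W → L
n=19: reaches L-position 18 → W
n=20: reaches L-position 14 → W
n=21: only reaches 20(W), 15(W), all W → L
n=22: reaches L-position 21 → W
n=23: only reaches 22(W), 17(W), all W → L
n=24: reaches L-position 23 → W
n=25: only reaches 24(W), 19(W), all W → L
n=26: reaches L-position 25 → W
n=27: reaches L-position 21 → W
n=28: only reaches 27(W), 22(W), all W → L
n=29: reaches L-position 28 → W
n=30: only reaches 29(W), 24(W), all W → L
n=31: reaches L-position 30 → W
n=32: only reaches 31(W), 26(W), all W → L
n=33: reaches L-position 32 → W
L entries with 1 ≤ n ≤ 33 (n=0 is outside the asked range and is not counted): n = 2, 4, 7, 9, 11, 14, 16, 18, 21, 23, 25, 28, 30, 32; that makes 14.

14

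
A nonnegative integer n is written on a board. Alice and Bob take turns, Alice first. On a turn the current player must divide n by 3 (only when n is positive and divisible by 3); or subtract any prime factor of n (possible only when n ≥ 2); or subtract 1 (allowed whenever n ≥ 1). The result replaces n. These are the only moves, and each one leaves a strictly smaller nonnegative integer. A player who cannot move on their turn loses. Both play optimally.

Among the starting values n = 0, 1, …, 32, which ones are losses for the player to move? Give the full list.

0, 4, 8, 14, 18, 22, 25, 27, 32

Build the W/L table. Terminal = L. A non-terminal position is W if it has a move to some L; otherwise it is L.
n=0: no move → L
n=1: reaches L-position 0 → W
n=2: reaches L-position 0 → W
n=3: reaches L-position 0 → W
n=4: only reaches 2(W), 3(W), all W → L
n=5: reaches L-position 0 → W
n=6: reaches L-position 4 → W
n=7: reaches L-position 0 → W
n=8: only reaches 6(W), 7(W), all W → L
n=9: reaches L-position 8 → W
n=10: reaches L-position 8 → W
n=11: reaches L-position 0 → W
n=12: reaches L-position 4 → W
n=13: reaches L-position 0 → W
n=14: only reaches 7(W), 12(W), 13(W), all W → L
n=15: reaches L-position 14 → W
n=16: reaches L-position 14 → W
n=17: reaches L-position 0 → W
n=18: only reaches 6(W), 15(W), 16(W), 17(W), all W → L
n=19: reaches L-position 0 → W
n=20: reaches L-position 18 → W
n=21: reaches L-position 14 → W
n=22: only reaches 11(W), 20(W), 21(W), all W → L
n=23: reaches L-position 0 → W
n=24: reaches L-position 8 → W
n=25: only reaches 20(W), 24(W), all W → L
n=26: reaches L-position 25 → W
n=27: only reaches 9(W), 24(W), 26(W), all W → L
n=28: reaches L-position 27 → W
n=29: reaches L-position 0 → W
n=30: reaches L-position 25 → W
n=31: reaches L-position 0 → W
n=32: only reaches 30(W), 31(W), all W → L
Reading off the rows marked L gives the requested list; there are 9 such values of n.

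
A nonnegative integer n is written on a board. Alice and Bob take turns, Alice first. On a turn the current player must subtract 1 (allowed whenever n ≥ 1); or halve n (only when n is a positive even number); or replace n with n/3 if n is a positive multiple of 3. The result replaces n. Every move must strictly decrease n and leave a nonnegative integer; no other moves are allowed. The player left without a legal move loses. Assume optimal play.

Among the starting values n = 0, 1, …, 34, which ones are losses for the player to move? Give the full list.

Label each position W (a win for the player to move) or L (a loss). A position with no legal move is L; any other position is W exactly when some move reaches an L, and L when every move reaches a W.
n=0: no move → L
n=1: W (go to 0, an L position)
n=2: L (sole option 1(W) is W)
n=3: W (go to 2, an L position)
n=4: W (go to 2, an L position)
n=5: L (sole option 4(W) is W)
n=6: W (go to 2, an L position)
n=7: L (sole option 6(W) is W)
n=8: W (go to 7, an L position)
n=9: L (options 3(W), 8(W) are all W)
n=10: W (go to 5, an L position)
n=11: L (sole option 10(W) is W)
n=12: W (go to 11, an L position)
n=13: L (sole option 12(W) is W)
n=14: W (go to 7, an L position)
n=15: W (go to 5, an L position)
n=16: L (options 8(W), 15(W) are all W)
n=17: W (go to 16, an L position)
n=18: W (go to 9, an L position)
n=19: L (sole option 18(W) is W)
n=20: W (go to 19, an L position)
n=21: W (go to 7, an L position)
n=22: W (go to 11, an L position)
n=23: L (sole option 22(W) is W)
n=24: W (go to 23, an L position)
n=25: L (sole option 24(W) is W)
n=26: W (go to 13, an L position)
n=27: W (go to 9, an L position)
n=28: L (options 14(W), 27(W) are all W)
n=29: W (go to 28, an L position)
n=30: L (options 10(W), 15(W), 29(W) are all W)
n=31: W (go to 30, an L position)
n=32: W (go to 16, an L position)
n=33: W (go to 11, an L position)
n=34: L (options 17(W), 33(W) are all W)
The losing starting values of n are exactly the entries labelled L in this table (14 of them).

0, 2, 5, 7, 9, 11, 13, 16, 19, 23, 25, 28, 30, 34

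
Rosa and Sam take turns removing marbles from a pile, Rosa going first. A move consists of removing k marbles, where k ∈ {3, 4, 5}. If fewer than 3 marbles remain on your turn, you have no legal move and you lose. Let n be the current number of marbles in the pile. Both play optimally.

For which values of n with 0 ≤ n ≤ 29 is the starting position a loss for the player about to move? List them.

0, 1, 2, 8, 9, 10, 16, 17, 18, 24, 25, 26

Compute win/loss labels from the base case upward. A position with no move is L. Any other position is W if it can reach an L in one move, else L.
n=0: no move → L
n=1: no move → L
n=2: no move → L
n=3: reaches L-position 0 → W
n=4: reaches L-position 1 → W
n=5: reaches L-position 2 → W
n=6: reaches L-position 2 → W
n=7: reaches L-position 2 → W
n=8: only reaches 5(W), 4(W), 3(W), all W → L
n=9: only reaches 6(W), 5(W), 4(W), all W → L
n=10: only reaches 7(W), 6(W), 5(W), all W → L
n=11: reaches L-position 8 → W
n=12: reaches L-position 9 → W
n=13: reaches L-position 10 → W
n=14: reaches L-position 10 → W
n=15: reaches L-position 10 → W
n=16: only reaches 13(W), 12(W), 11(W), all W → L
n=17: only reaches 14(W), 13(W), 12(W), all W → L
n=18: only reaches 15(W), 14(W), 13(W), all W → L
n=19: reaches L-position 16 → W
n=20: reaches L-position 17 → W
n=21: reaches L-position 18 → W
n=22: reaches L-position 18 → W
n=23: reaches L-position 18 → W
n=24: only reaches 21(W), 20(W), 19(W), all W → L
n=25: only reaches 22(W), 21(W), 20(W), all W → L
n=26: only reaches 23(W), 22(W), 21(W), all W → L
n=27: reaches L-position 24 → W
n=28: reaches L-position 25 → W
n=29: reaches L-position 26 → W
The losing starting values of n are exactly the entries labelled L in this table (12 of them).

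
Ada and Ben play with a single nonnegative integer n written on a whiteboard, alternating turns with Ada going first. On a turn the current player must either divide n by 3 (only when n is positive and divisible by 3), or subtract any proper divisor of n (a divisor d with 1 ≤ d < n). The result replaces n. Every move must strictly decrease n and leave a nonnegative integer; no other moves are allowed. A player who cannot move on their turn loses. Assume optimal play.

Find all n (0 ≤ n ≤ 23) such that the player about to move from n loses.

0, 1, 4, 7, 9, 11, 13, 15, 17, 19, 23

Positions with no move are L. A position that does have a move is losing for the player to move precisely when every available move leads to a winning position for the opponent. Fill in the labels:
n=0: no move → L
n=1: no move → L
n=2: →1(L), so W
n=3: →1(L), so W
n=4: →2(W), 3(W) — all W, so L
n=5: →4(L), so W
n=6: →4(L), so W
n=7: →6(W) only, which is W, so L
n=8: →4(L), so W
n=9: →3(W), 6(W), 8(W) — all W, so L
n=10: →9(L), so W
n=11: →10(W) only, which is W, so L
n=12: →4(L), so W
n=13: →12(W) only, which is W, so L
n=14: →7(L), so W
n=15: →5(W), 10(W), 12(W), 14(W) — all W, so L
n=16: →15(L), so W
n=17: →16(W) only, which is W, so L
n=18: →9(L), so W
n=19: →18(W) only, which is W, so L
n=20: →15(L), so W
n=21: →7(L), so W
n=22: →11(L), so W
n=23: →22(W) only, which is W, so L
Reading off the rows marked L gives the requested list; there are 11 such values of n.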